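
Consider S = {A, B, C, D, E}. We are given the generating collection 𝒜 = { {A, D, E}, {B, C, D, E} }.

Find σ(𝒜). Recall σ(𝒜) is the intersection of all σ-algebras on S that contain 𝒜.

|σ(𝒜)| = 8.  σ(𝒜) = { {}, {A}, {B, C}, {D, E}, {A, B, C}, {A, D, E}, {B, C, D, E}, S }

Derivation:
Begin from { {}, {A, D, E}, {B, C, D, E}, S } (that is, 𝒜 plus ∅ and S).
Step 1: +2 →
  {A}  = complement {B, C, D, E}
  {B, C}  = complement {A, D, E}
  [6 total]
Step 2: 1 new —
  {A, B, C}  = {B, C} ∪ {A}
  [7 total]
Step 3. New:
  {D, E}  = complement {A, B, C}
  [8 total]
Step 4: closed — nothing new.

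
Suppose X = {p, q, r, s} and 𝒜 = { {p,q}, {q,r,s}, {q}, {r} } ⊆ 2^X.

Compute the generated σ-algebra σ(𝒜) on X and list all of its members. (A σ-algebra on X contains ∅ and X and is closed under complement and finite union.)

σ(𝒜) = { {}, {p}, {q}, {r}, {s}, {p,q}, {p,r}, {p,s}, {q,r}, {q,s}, {r,s}, {p,q,r}, {p,q,s}, {p,r,s}, {q,r,s}, X }

Derivation:
Begin from { {}, {q}, {r}, {p,q}, {q,r,s}, X } (that is, 𝒜 plus ∅ and X).
Pass 1: 6 new —
  {p}  = complement {q,r,s}
  {q,r}  = {r} ∪ {q}
  {r,s}  = complement {p,q}
  {p,q,r}  = {r} ∪ {p,q}
  {p,q,s}  = complement {r}
  {p,r,s}  = complement {q}
Pass 2: +3 →
  {s}  = complement {p,q,r}
  {p,r}  = {r} ∪ {p}
  {p,s}  = complement {q,r}
Pass 3 (1 new):
  {q,s}  = complement {p,r}
After Pass 4 the family is unchanged; done.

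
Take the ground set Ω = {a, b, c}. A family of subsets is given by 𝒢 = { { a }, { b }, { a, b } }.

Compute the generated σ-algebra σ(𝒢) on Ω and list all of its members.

Begin from { {}, { a }, { b }, { a, b }, Ω } (that is, 𝒢 plus ∅ and Ω).
Iteration 1: +3 →
  { c }  = complement { a, b }
  { a, c }  = complement { b }
  { b, c }  = complement { a }
  — 8 sets.
Iteration 2: no new sets; the family is a σ-algebra.

σ(𝒢) = { {}, { a }, { b }, { c }, { a, b }, { a, c }, { b, c }, Ω }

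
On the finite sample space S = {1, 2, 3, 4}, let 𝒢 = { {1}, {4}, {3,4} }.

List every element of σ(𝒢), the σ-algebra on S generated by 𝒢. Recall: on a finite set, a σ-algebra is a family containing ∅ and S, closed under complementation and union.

Begin from { {}, {1}, {4}, {3,4}, S } (that is, 𝒢 plus ∅ and S).
Pass 1 (5 new):
  {1,2}  = ᶜ of {3,4}
  {1,4}  = {4} ∪ {1}
  {1,2,3}  = ᶜ of {4}
  {1,3,4}  = {3,4} ∪ {1}
  {2,3,4}  = ᶜ of {1}
  [10 total]
Pass 2. New:
  {2}  = ᶜ of {1,3,4}
  {2,3}  = ᶜ of {1,4}
  {1,2,4}  = {1,2} ∪ {1,4}
  [13 total]
Pass 3: 2 new —
  {3}  = ᶜ of {1,2,4}
  {2,4}  = {4} ∪ {2}
  [15 total]
Pass 4: 1 new —
  {1,3}  = ᶜ of {2,4}
  [16 total]
Pass 5: closed — nothing new.

σ(𝒢) = { {}, {1}, {2}, {3}, {4}, {1,2}, {1,3}, {1,4}, {2,3}, {2,4}, {3,4}, {1,2,3}, {1,2,4}, {1,3,4}, {2,3,4}, S }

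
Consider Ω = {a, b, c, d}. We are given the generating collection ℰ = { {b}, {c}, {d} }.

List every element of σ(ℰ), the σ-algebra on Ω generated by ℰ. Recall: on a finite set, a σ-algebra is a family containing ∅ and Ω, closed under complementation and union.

Answer: σ(ℰ) = { ∅, {a}, {b}, {c}, {d}, {a,b}, {a,c}, {a,d}, {b,c}, {b,d}, {c,d}, {a,b,c}, {a,b,d}, {a,c,d}, {b,c,d}, Ω }

Working:
Begin from { ∅, {b}, {c}, {d}, Ω } (that is, ℰ plus ∅ and Ω).
Pass 1. New:
  {b,c}  = {c} ∪ {b}
  {b,d}  = {d} ∪ {b}
  {c,d}  = {c} ∪ {d}
  {a,b,c}  = ᶜ of {d}
  {a,b,d}  = ᶜ of {c}
  {a,c,d}  = ᶜ of {b}
  [11 total]
Pass 2: +4 →
  {a,b}  = ᶜ of {c,d}
  {a,c}  = ᶜ of {b,d}
  {a,d}  = ᶜ of {b,c}
  {b,c,d}  = {c,d} ∪ {b}
  [15 total]
Pass 3: +1 →
  {a}  = ᶜ of {b,c,d}
  [16 total]
After Pass 4 the family is unchanged; done.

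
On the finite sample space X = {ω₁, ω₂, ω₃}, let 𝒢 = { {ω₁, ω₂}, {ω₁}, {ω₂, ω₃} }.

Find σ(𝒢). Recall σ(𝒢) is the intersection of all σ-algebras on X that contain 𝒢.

Take S₀ = 𝒢 ∪ {∅, X} = { {}, {ω₁}, {ω₁, ω₂}, {ω₂, ω₃}, X }.
Round 1 adds 1:
  {ω₃}  = complement {ω₁, ω₂}
  (now 6)
Round 2: 1 new —
  {ω₁, ω₃}  = {ω₃} ∪ {ω₁}
  (now 7)
Round 3 (1 new):
  {ω₂}  = complement {ω₁, ω₃}
  (now 8)
Round 4: stable.

|σ(𝒢)| = 8.  σ(𝒢) = { {}, {ω₁}, {ω₂}, {ω₃}, {ω₁, ω₂}, {ω₁, ω₃}, {ω₂, ω₃}, X }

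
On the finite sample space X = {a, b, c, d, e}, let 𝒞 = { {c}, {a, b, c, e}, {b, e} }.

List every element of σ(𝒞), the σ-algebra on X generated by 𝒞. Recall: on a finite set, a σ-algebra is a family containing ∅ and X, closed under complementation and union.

σ(𝒞) = { {}, {a}, {c}, {d}, {a, c}, {a, d}, {b, e}, {c, d}, {a, b, e}, {a, c, d}, {b, c, e}, {b, d, e}, {a, b, c, e}, {a, b, d, e}, {b, c, d, e}, X }

Working:
Take S₀ = 𝒞 ∪ {∅, X} = { {}, {c}, {b, e}, {a, b, c, e}, X }.
Iteration 1 adds 4:
  {d}  = X∖{a, b, c, e}
  {a, c, d}  = X∖{b, e}
  {b, c, e}  = {c} ∪ {b, e}
  {a, b, d, e}  = X∖{c}
  |family| = 9
Iteration 2: +4 →
  {a, d}  = X∖{b, c, e}
  {c, d}  = {c} ∪ {d}
  {b, d, e}  = {b, e} ∪ {d}
  {b, c, d, e}  = {b, c, e} ∪ {d}
  |family| = 13
Iteration 3 adds 3:
  {a}  = X∖{b, c, d, e}
  {a, c}  = X∖{b, d, e}
  {a, b, e}  = X∖{c, d}
  |family| = 16
Iteration 4: closed — nothing new.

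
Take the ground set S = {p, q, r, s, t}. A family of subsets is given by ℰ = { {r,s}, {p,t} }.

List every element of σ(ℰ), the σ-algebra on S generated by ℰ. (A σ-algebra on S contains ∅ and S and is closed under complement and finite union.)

Begin from { {}, {p,t}, {r,s}, S } (that is, ℰ plus ∅ and S).
Round 1 adds 3:
  {p,q,t}  = ᶜ of {r,s}
  {q,r,s}  = ᶜ of {p,t}
  {p,r,s,t}  = {r,s} ∪ {p,t}
  (now 7)
Round 2 adds 1:
  {q}  = ᶜ of {p,r,s,t}
  (now 8)
After Round 3 the family is unchanged; done.

|σ(ℰ)| = 8.  σ(ℰ) = { {}, {q}, {p,t}, {r,s}, {p,q,t}, {q,r,s}, {p,r,s,t}, S }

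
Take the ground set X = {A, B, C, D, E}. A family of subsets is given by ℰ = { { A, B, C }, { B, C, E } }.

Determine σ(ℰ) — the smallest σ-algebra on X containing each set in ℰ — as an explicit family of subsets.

σ(ℰ) (16 sets): { {}, { A }, { D }, { E }, { A, D }, { A, E }, { B, C }, { D, E }, { A, B, C }, { A, D, E }, { B, C, D }, { B, C, E }, { A, B, C, D }, { A, B, C, E }, { B, C, D, E }, X }

Working:
Begin from { {}, { A, B, C }, { B, C, E }, X } (that is, ℰ plus ∅ and X).
Pass 1 adds 3:
  { A, D }  = X∖{ B, C, E }
  { D, E }  = X∖{ A, B, C }
  { A, B, C, E }  = { A, B, C } ∪ { B, C, E }
  — 7 sets.
Pass 2 (4 new):
  { D }  = X∖{ A, B, C, E }
  { A, D, E }  = { D, E } ∪ { A, D }
  { A, B, C, D }  = { A, B, C } ∪ { A, D }
  { B, C, D, E }  = { D, E } ∪ { B, C, E }
  — 11 sets.
Pass 3: +3 →
  { A }  = X∖{ B, C, D, E }
  { E }  = X∖{ A, B, C, D }
  { B, C }  = X∖{ A, D, E }
  — 14 sets.
Pass 4 (2 new):
  { A, E }  = { E } ∪ { A }
  { B, C, D }  = { B, C } ∪ { D }
  — 16 sets.
Pass 5: no new sets; the family is a σ-algebra.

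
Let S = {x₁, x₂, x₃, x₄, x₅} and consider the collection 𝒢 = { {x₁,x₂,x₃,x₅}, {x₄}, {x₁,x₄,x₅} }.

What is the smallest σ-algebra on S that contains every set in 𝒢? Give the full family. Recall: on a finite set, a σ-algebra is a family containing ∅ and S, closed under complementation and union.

Seed the family with 𝒢 together with ∅ and S: { ∅, {x₄}, {x₁,x₄,x₅}, {x₁,x₂,x₃,x₅}, S }.
Step 1 (1 new):
  {x₂,x₃}  = {x₁,x₄,x₅}ᶜ
  [6 total]
Step 2: +1 →
  {x₂,x₃,x₄}  = {x₄} ∪ {x₂,x₃}
  [7 total]
Step 3: +1 →
  {x₁,x₅}  = {x₂,x₃,x₄}ᶜ
  [8 total]
Step 4: no new sets; the family is a σ-algebra.

σ(𝒢) = { ∅, {x₄}, {x₁,x₅}, {x₂,x₃}, {x₁,x₄,x₅}, {x₂,x₃,x₄}, {x₁,x₂,x₃,x₅}, S }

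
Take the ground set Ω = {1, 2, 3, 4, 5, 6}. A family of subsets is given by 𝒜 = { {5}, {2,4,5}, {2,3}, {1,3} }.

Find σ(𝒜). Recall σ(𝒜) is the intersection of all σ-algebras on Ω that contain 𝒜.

Initial family (6 sets): { {}, {5}, {1,3}, {2,3}, {2,4,5}, Ω }.
Iteration 1 (9 new):
  {1,2,3}  = {2,3} ∪ {1,3}
  {1,3,5}  = {1,3} ∪ {5}
  {1,3,6}  = {2,4,5}ᶜ
  {2,3,5}  = {2,3} ∪ {5}
  {1,4,5,6}  = {2,3}ᶜ
  {2,3,4,5}  = {2,3} ∪ {2,4,5}
  {2,4,5,6}  = {1,3}ᶜ
  {1,2,3,4,5}  = {1,3} ∪ {2,4,5}
  {1,2,3,4,6}  = {5}ᶜ
  — 15 sets.
Iteration 2 (12 new):
  {6}  = {1,2,3,4,5}ᶜ
  {1,6}  = {2,3,4,5}ᶜ
  {1,4,6}  = {2,3,5}ᶜ
  {2,4,6}  = {1,3,5}ᶜ
  {4,5,6}  = {1,2,3}ᶜ
  {1,2,3,5}  = {1,2,3} ∪ {1,3,5}
  {1,2,3,6}  = {1,2,3} ∪ {1,3,6}
  {1,3,5,6}  = {1,3,6} ∪ {1,3,5}
  {1,2,3,5,6}  = {1,3,6} ∪ {2,3,5}
  {1,2,4,5,6}  = {1,4,5,6} ∪ {2,4,5,6}
  {1,3,4,5,6}  = {1,3,6} ∪ {1,4,5,6}
  {2,3,4,5,6}  = {2,3,4,5} ∪ {2,4,5,6}
  — 27 sets.
Iteration 3. New:
  {1}  = {2,3,4,5,6}ᶜ
  {2}  = {1,3,4,5,6}ᶜ
  {3}  = {1,2,4,5,6}ᶜ
  {4}  = {1,2,3,5,6}ᶜ
  {2,4}  = {1,3,5,6}ᶜ
  {4,5}  = {1,2,3,6}ᶜ
  {4,6}  = {1,2,3,5}ᶜ
  {5,6}  = {6} ∪ {5}
  {1,5,6}  = {1,6} ∪ {5}
  {2,3,6}  = {6} ∪ {2,3}
  {1,2,4,6}  = {2,4,6} ∪ {1,6}
  {1,3,4,6}  = {1,3,6} ∪ {1,4,6}
  {2,3,4,6}  = {2,4,6} ∪ {2,3}
  {2,3,5,6}  = {6} ∪ {2,3,5}
  — 41 sets.
Iteration 4 adds 22:
  {1,2}  = {2} ∪ {1}
  {1,4}  = {2,3,5,6}ᶜ
  {1,5}  = {2,3,4,6}ᶜ
  {2,5}  = {1,3,4,6}ᶜ
  {2,6}  = {2} ∪ {6}
  {3,4}  = {3} ∪ {4}
  {3,5}  = {1,2,4,6}ᶜ
  {3,6}  = {3} ∪ {6}
  {1,2,4}  = {1} ∪ {2,4}
  {1,2,6}  = {1,6} ∪ {2}
  {1,3,4}  = {1,3} ∪ {4}
  {1,4,5}  = {2,3,6}ᶜ
  {2,3,4}  = {1,5,6}ᶜ
  {2,5,6}  = {2} ∪ {5,6}
  {3,4,5}  = {4,5} ∪ {3}
  {3,4,6}  = {3} ∪ {4,6}
  {3,5,6}  = {3} ∪ {5,6}
  {1,2,3,4}  = {5,6}ᶜ
  {1,2,4,5}  = {2,4,5} ∪ {1}
  {1,2,5,6}  = {2} ∪ {1,5,6}
  {1,3,4,5}  = {1,3,5} ∪ {4,5}
  {3,4,5,6}  = {4,5,6} ∪ {3}
  — 63 sets.
Iteration 5: +1 →
  {1,2,5}  = {3,4,6}ᶜ
  — 64 sets.
Iteration 6: stable.

Hence σ(𝒜) has 64 members: { {}, {1}, {2}, {3}, {4}, {5}, {6}, {1,2}, {1,3}, {1,4}, {1,5}, {1,6}, {2,3}, {2,4}, {2,5}, {2,6}, {3,4}, {3,5}, {3,6}, {4,5}, {4,6}, {5,6}, {1,2,3}, {1,2,4}, {1,2,5}, {1,2,6}, {1,3,4}, {1,3,5}, {1,3,6}, {1,4,5}, {1,4,6}, {1,5,6}, {2,3,4}, {2,3,5}, {2,3,6}, {2,4,5}, {2,4,6}, {2,5,6}, {3,4,5}, {3,4,6}, {3,5,6}, {4,5,6}, {1,2,3,4}, {1,2,3,5}, {1,2,3,6}, {1,2,4,5}, {1,2,4,6}, {1,2,5,6}, {1,3,4,5}, {1,3,4,6}, {1,3,5,6}, {1,4,5,6}, {2,3,4,5}, {2,3,4,6}, {2,3,5,6}, {2,4,5,6}, {3,4,5,6}, {1,2,3,4,5}, {1,2,3,4,6}, {1,2,3,5,6}, {1,2,4,5,6}, {1,3,4,5,6}, {2,3,4,5,6}, Ω }.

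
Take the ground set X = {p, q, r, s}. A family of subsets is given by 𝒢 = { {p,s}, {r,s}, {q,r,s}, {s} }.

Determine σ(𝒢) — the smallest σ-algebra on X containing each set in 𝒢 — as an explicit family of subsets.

Seed the family with 𝒢 together with ∅ and X: { {}, {s}, {p,s}, {r,s}, {q,r,s}, X }.
Pass 1: +5 →
  {p}  = ᶜ of {q,r,s}
  {p,q}  = ᶜ of {r,s}
  {q,r}  = ᶜ of {p,s}
  {p,q,r}  = ᶜ of {s}
  {p,r,s}  = {r,s} ∪ {p,s}
Pass 2: 2 new —
  {q}  = ᶜ of {p,r,s}
  {p,q,s}  = {p,q} ∪ {p,s}
Pass 3 (2 new):
  {r}  = ᶜ of {p,q,s}
  {q,s}  = {s} ∪ {q}
Pass 4: +1 →
  {p,r}  = ᶜ of {q,s}
Pass 5: no new sets; the family is a σ-algebra.

σ(𝒢) = { {}, {p}, {q}, {r}, {s}, {p,q}, {p,r}, {p,s}, {q,r}, {q,s}, {r,s}, {p,q,r}, {p,q,s}, {p,r,s}, {q,r,s}, X }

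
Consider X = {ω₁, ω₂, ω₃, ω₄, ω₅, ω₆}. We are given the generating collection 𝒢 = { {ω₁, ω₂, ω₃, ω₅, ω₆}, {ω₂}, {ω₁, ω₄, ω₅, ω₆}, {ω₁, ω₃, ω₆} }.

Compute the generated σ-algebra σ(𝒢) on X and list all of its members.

σ(𝒢) (32 sets): { {}, {ω₂}, {ω₃}, {ω₄}, {ω₅}, {ω₁, ω₆}, {ω₂, ω₃}, {ω₂, ω₄}, {ω₂, ω₅}, {ω₃, ω₄}, {ω₃, ω₅}, {ω₄, ω₅}, {ω₁, ω₂, ω₆}, {ω₁, ω₃, ω₆}, {ω₁, ω₄, ω₆}, {ω₁, ω₅, ω₆}, {ω₂, ω₃, ω₄}, {ω₂, ω₃, ω₅}, {ω₂, ω₄, ω₅}, {ω₃, ω₄, ω₅}, {ω₁, ω₂, ω₃, ω₆}, {ω₁, ω₂, ω₄, ω₆}, {ω₁, ω₂, ω₅, ω₆}, {ω₁, ω₃, ω₄, ω₆}, {ω₁, ω₃, ω₅, ω₆}, {ω₁, ω₄, ω₅, ω₆}, {ω₂, ω₃, ω₄, ω₅}, {ω₁, ω₂, ω₃, ω₄, ω₆}, {ω₁, ω₂, ω₃, ω₅, ω₆}, {ω₁, ω₂, ω₄, ω₅, ω₆}, {ω₁, ω₃, ω₄, ω₅, ω₆}, X }

Check:
Initial family (6 sets): { {}, {ω₂}, {ω₁, ω₃, ω₆}, {ω₁, ω₄, ω₅, ω₆}, {ω₁, ω₂, ω₃, ω₅, ω₆}, X }.
Round 1: +6 →
  {ω₄}  = {ω₁, ω₂, ω₃, ω₅, ω₆}ᶜ
  {ω₂, ω₃}  = {ω₁, ω₄, ω₅, ω₆}ᶜ
  {ω₂, ω₄, ω₅}  = {ω₁, ω₃, ω₆}ᶜ
  {ω₁, ω₂, ω₃, ω₆}  = {ω₁, ω₃, ω₆} ∪ {ω₂}
  {ω₁, ω₂, ω₄, ω₅, ω₆}  = {ω₁, ω₄, ω₅, ω₆} ∪ {ω₂}
  {ω₁, ω₃, ω₄, ω₅, ω₆}  = {ω₂}ᶜ
Round 2 (7 new):
  {ω₃}  = {ω₁, ω₂, ω₄, ω₅, ω₆}ᶜ
  {ω₂, ω₄}  = {ω₂} ∪ {ω₄}
  {ω₄, ω₅}  = {ω₁, ω₂, ω₃, ω₆}ᶜ
  {ω₂, ω₃, ω₄}  = {ω₂, ω₃} ∪ {ω₄}
  {ω₁, ω₃, ω₄, ω₆}  = {ω₁, ω₃, ω₆} ∪ {ω₄}
  {ω₂, ω₃, ω₄, ω₅}  = {ω₂, ω₃} ∪ {ω₂, ω₄, ω₅}
  {ω₁, ω₂, ω₃, ω₄, ω₆}  = {ω₁, ω₂, ω₃, ω₆} ∪ {ω₄}
Round 3 (7 new):
  {ω₅}  = {ω₁, ω₂, ω₃, ω₄, ω₆}ᶜ
  {ω₁, ω₆}  = {ω₂, ω₃, ω₄, ω₅}ᶜ
  {ω₂, ω₅}  = {ω₁, ω₃, ω₄, ω₆}ᶜ
  {ω₃, ω₄}  = {ω₃} ∪ {ω₄}
  {ω₁, ω₅, ω₆}  = {ω₂, ω₃, ω₄}ᶜ
  {ω₃, ω₄, ω₅}  = {ω₄, ω₅} ∪ {ω₃}
  {ω₁, ω₃, ω₅, ω₆}  = {ω₂, ω₄}ᶜ
Round 4 (6 new):
  {ω₃, ω₅}  = {ω₅} ∪ {ω₃}
  {ω₁, ω₂, ω₆}  = {ω₃, ω₄, ω₅}ᶜ
  {ω₁, ω₄, ω₆}  = {ω₁, ω₆} ∪ {ω₄}
  {ω₂, ω₃, ω₅}  = {ω₂, ω₅} ∪ {ω₃}
  {ω₁, ω₂, ω₄, ω₆}  = {ω₁, ω₆} ∪ {ω₂, ω₄}
  {ω₁, ω₂, ω₅, ω₆}  = {ω₃, ω₄}ᶜ
Round 5: already closed under ᶜ and ∪.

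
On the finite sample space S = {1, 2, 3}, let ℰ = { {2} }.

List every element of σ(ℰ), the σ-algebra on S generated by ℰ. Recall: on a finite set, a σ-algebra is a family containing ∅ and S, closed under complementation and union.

Answer: σ(ℰ) = { {}, {2}, {1, 3}, S }

Derivation:
Start: ℰ ∪ {∅, S} = { {}, {2}, S }.
Iteration 1 adds 1:
  {1, 3}  = ᶜ of {2}
  [4 total]
Iteration 2: closed — nothing new.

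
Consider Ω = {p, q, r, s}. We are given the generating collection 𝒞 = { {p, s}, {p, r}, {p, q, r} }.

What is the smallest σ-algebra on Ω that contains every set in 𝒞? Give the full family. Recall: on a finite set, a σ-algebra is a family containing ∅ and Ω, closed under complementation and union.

|σ(𝒞)| = 16.  σ(𝒞) = { {}, {p}, {q}, {r}, {s}, {p, q}, {p, r}, {p, s}, {q, r}, {q, s}, {r, s}, {p, q, r}, {p, q, s}, {p, r, s}, {q, r, s}, Ω }

Check:
Start: 𝒞 ∪ {∅, Ω} = { {}, {p, r}, {p, s}, {p, q, r}, Ω }.
Round 1 adds 4:
  {s}  = ᶜ of {p, q, r}
  {q, r}  = ᶜ of {p, s}
  {q, s}  = ᶜ of {p, r}
  {p, r, s}  = {p, s} ∪ {p, r}
Round 2: 3 new —
  {q}  = ᶜ of {p, r, s}
  {p, q, s}  = {p, s} ∪ {q, s}
  {q, r, s}  = {q, r} ∪ {s}
Round 3: 2 new —
  {p}  = ᶜ of {q, r, s}
  {r}  = ᶜ of {p, q, s}
Round 4. New:
  {p, q}  = {q} ∪ {p}
  {r, s}  = {r} ∪ {s}
Round 5: no new sets; the family is a σ-algebra.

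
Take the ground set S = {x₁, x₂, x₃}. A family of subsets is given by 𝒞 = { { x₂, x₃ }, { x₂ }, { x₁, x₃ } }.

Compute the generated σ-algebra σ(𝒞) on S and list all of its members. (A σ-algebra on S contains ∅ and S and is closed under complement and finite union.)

Take S₀ = 𝒞 ∪ {∅, S} = { ∅, { x₂ }, { x₁, x₃ }, { x₂, x₃ }, S }.
Round 1: +1 →
  { x₁ }  = S∖{ x₂, x₃ }
  — 6 sets.
Round 2 adds 1:
  { x₁, x₂ }  = { x₂ } ∪ { x₁ }
  — 7 sets.
Round 3 (1 new):
  { x₃ }  = S∖{ x₁, x₂ }
  — 8 sets.
After Round 4 the family is unchanged; done.

σ(𝒞) = { ∅, { x₁ }, { x₂ }, { x₃ }, { x₁, x₂ }, { x₁, x₃ }, { x₂, x₃ }, S }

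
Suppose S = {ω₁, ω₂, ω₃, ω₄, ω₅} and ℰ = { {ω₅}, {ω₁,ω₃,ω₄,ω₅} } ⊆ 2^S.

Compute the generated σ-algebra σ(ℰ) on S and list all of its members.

σ(ℰ) = { {}, {ω₂}, {ω₅}, {ω₂,ω₅}, {ω₁,ω₃,ω₄}, {ω₁,ω₂,ω₃,ω₄}, {ω₁,ω₃,ω₄,ω₅}, S }

Trace:
Take S₀ = ℰ ∪ {∅, S} = { {}, {ω₅}, {ω₁,ω₃,ω₄,ω₅}, S }.
Iteration 1: +2 →
  {ω₂}  = {ω₁,ω₃,ω₄,ω₅}ᶜ
  {ω₁,ω₂,ω₃,ω₄}  = {ω₅}ᶜ
Iteration 2. New:
  {ω₂,ω₅}  = {ω₂} ∪ {ω₅}
Iteration 3. New:
  {ω₁,ω₃,ω₄}  = {ω₂,ω₅}ᶜ
Iteration 4 adds nothing — fixpoint reached.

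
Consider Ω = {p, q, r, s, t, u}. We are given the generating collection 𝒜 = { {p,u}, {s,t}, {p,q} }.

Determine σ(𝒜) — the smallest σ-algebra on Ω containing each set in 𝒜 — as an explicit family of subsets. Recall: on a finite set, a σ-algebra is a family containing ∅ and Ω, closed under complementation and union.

σ(𝒜) = { {}, {p}, {q}, {r}, {u}, {p,q}, {p,r}, {p,u}, {q,r}, {q,u}, {r,u}, {s,t}, {p,q,r}, {p,q,u}, {p,r,u}, {p,s,t}, {q,r,u}, {q,s,t}, {r,s,t}, {s,t,u}, {p,q,r,u}, {p,q,s,t}, {p,r,s,t}, {p,s,t,u}, {q,r,s,t}, {q,s,t,u}, {r,s,t,u}, {p,q,r,s,t}, {p,q,s,t,u}, {p,r,s,t,u}, {q,r,s,t,u}, Ω }

Check:
Seed the family with 𝒜 together with ∅ and Ω: { {}, {p,q}, {p,u}, {s,t}, Ω }.
Iteration 1: +6 →
  {p,q,u}  = {p,q} ∪ {p,u}
  {p,q,r,u}  = Ω∖{s,t}
  {p,q,s,t}  = {s,t} ∪ {p,q}
  {p,s,t,u}  = {s,t} ∪ {p,u}
  {q,r,s,t}  = Ω∖{p,u}
  {r,s,t,u}  = Ω∖{p,q}
  |family| = 11
Iteration 2: +7 →
  {q,r}  = Ω∖{p,s,t,u}
  {r,u}  = Ω∖{p,q,s,t}
  {r,s,t}  = Ω∖{p,q,u}
  {p,q,r,s,t}  = {p,q} ∪ {q,r,s,t}
  {p,q,s,t,u}  = {p,q} ∪ {p,s,t,u}
  {p,r,s,t,u}  = {r,s,t,u} ∪ {p,u}
  {q,r,s,t,u}  = {r,s,t,u} ∪ {q,r,s,t}
  |family| = 18
Iteration 3. New:
  {p}  = Ω∖{q,r,s,t,u}
  {q}  = Ω∖{p,r,s,t,u}
  {r}  = Ω∖{p,q,s,t,u}
  {u}  = Ω∖{p,q,r,s,t}
  {p,q,r}  = {q,r} ∪ {p,q}
  {p,r,u}  = {r,u} ∪ {p,u}
  {q,r,u}  = {q,r} ∪ {r,u}
  |family| = 25
Iteration 4 (6 new):
  {p,r}  = {r} ∪ {p}
  {q,u}  = {q} ∪ {u}
  {p,s,t}  = Ω∖{q,r,u}
  {q,s,t}  = Ω∖{p,r,u}
  {s,t,u}  = Ω∖{p,q,r}
  {p,r,s,t}  = {r,s,t} ∪ {p}
  |family| = 31
Iteration 5 (1 new):
  {q,s,t,u}  = Ω∖{p,r}
  |family| = 32
Iteration 6: stable.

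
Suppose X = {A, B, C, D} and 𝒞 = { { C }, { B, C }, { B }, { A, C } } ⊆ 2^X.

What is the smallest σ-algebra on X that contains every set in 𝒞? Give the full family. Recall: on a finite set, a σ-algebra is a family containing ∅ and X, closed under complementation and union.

Take S₀ = 𝒞 ∪ {∅, X} = { {  }, { B }, { C }, { A, C }, { B, C }, X }.
Pass 1. New:
  { A, D }  = { B, C }ᶜ
  { B, D }  = { A, C }ᶜ
  { A, B, C }  = { B, C } ∪ { A, C }
  { A, B, D }  = { C }ᶜ
  { A, C, D }  = { B }ᶜ
  (now 11)
Pass 2 (2 new):
  { D }  = { A, B, C }ᶜ
  { B, C, D }  = { C } ∪ { B, D }
  (now 13)
Pass 3 (2 new):
  { A }  = { B, C, D }ᶜ
  { C, D }  = { C } ∪ { D }
  (now 15)
Pass 4: 1 new —
  { A, B }  = { C, D }ᶜ
  (now 16)
After Pass 5 the family is unchanged; done.

σ(𝒞) = { {  }, { A }, { B }, { C }, { D }, { A, B }, { A, C }, { A, D }, { B, C }, { B, D }, { C, D }, { A, B, C }, { A, B, D }, { A, C, D }, { B, C, D }, X }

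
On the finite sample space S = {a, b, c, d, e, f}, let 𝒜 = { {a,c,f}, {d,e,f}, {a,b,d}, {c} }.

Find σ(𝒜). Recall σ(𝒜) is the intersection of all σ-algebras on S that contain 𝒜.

σ(𝒜) = { ∅, {a}, {b}, {c}, {d}, {e}, {f}, {a,b}, {a,c}, {a,d}, {a,e}, {a,f}, {b,c}, {b,d}, {b,e}, {b,f}, {c,d}, {c,e}, {c,f}, {d,e}, {d,f}, {e,f}, {a,b,c}, {a,b,d}, {a,b,e}, {a,b,f}, {a,c,d}, {a,c,e}, {a,c,f}, {a,d,e}, {a,d,f}, {a,e,f}, {b,c,d}, {b,c,e}, {b,c,f}, {b,d,e}, {b,d,f}, {b,e,f}, {c,d,e}, {c,d,f}, {c,e,f}, {d,e,f}, {a,b,c,d}, {a,b,c,e}, {a,b,c,f}, {a,b,d,e}, {a,b,d,f}, {a,b,e,f}, {a,c,d,e}, {a,c,d,f}, {a,c,e,f}, {a,d,e,f}, {b,c,d,e}, {b,c,d,f}, {b,c,e,f}, {b,d,e,f}, {c,d,e,f}, {a,b,c,d,e}, {a,b,c,d,f}, {a,b,c,e,f}, {a,b,d,e,f}, {a,c,d,e,f}, {b,c,d,e,f}, S }

Derivation:
Take S₀ = 𝒜 ∪ {∅, S} = { ∅, {c}, {a,b,d}, {a,c,f}, {d,e,f}, S }.
Round 1 (8 new):
  {a,b,c}  = {d,e,f}ᶜ
  {b,d,e}  = {a,c,f}ᶜ
  {c,e,f}  = {a,b,d}ᶜ
  {a,b,c,d}  = {c} ∪ {a,b,d}
  {c,d,e,f}  = {c} ∪ {d,e,f}
  {a,b,c,d,f}  = {a,c,f} ∪ {a,b,d}
  {a,b,d,e,f}  = {c}ᶜ
  {a,c,d,e,f}  = {a,c,f} ∪ {d,e,f}
  [14 total]
Round 2. New:
  {b}  = {a,c,d,e,f}ᶜ
  {e}  = {a,b,c,d,f}ᶜ
  {a,b}  = {c,d,e,f}ᶜ
  {e,f}  = {a,b,c,d}ᶜ
  {a,b,c,f}  = {a,b,c} ∪ {a,c,f}
  {a,b,d,e}  = {a,b,d} ∪ {b,d,e}
  {a,c,e,f}  = {a,c,f} ∪ {c,e,f}
  {b,c,d,e}  = {c} ∪ {b,d,e}
  {b,d,e,f}  = {d,e,f} ∪ {b,d,e}
  {a,b,c,d,e}  = {a,b,c} ∪ {b,d,e}
  {a,b,c,e,f}  = {a,b,c} ∪ {c,e,f}
  {b,c,d,e,f}  = {c,d,e,f} ∪ {b,d,e}
  [26 total]
Round 3: +16 →
  {a}  = {b,c,d,e,f}ᶜ
  {d}  = {a,b,c,e,f}ᶜ
  {f}  = {a,b,c,d,e}ᶜ
  {a,c}  = {b,d,e,f}ᶜ
  {a,f}  = {b,c,d,e}ᶜ
  {b,c}  = {b} ∪ {c}
  {b,d}  = {a,c,e,f}ᶜ
  {b,e}  = {b} ∪ {e}
  {c,e}  = {e} ∪ {c}
  {c,f}  = {a,b,d,e}ᶜ
  {d,e}  = {a,b,c,f}ᶜ
  {a,b,e}  = {a,b} ∪ {e}
  {b,e,f}  = {e,f} ∪ {b}
  {a,b,c,e}  = {a,b,c} ∪ {e}
  {a,b,e,f}  = {e,f} ∪ {a,b}
  {b,c,e,f}  = {b} ∪ {c,e,f}
  [42 total]
Round 4: +22 →
  {a,d}  = {b,c,e,f}ᶜ
  {a,e}  = {a} ∪ {e}
  {b,f}  = {b} ∪ {f}
  {c,d}  = {a,b,e,f}ᶜ
  {d,f}  = {a,b,c,e}ᶜ
  {a,b,f}  = {a,f} ∪ {b}
  {a,c,d}  = {b,e,f}ᶜ
  {a,c,e}  = {a,c} ∪ {c,e}
  {a,d,e}  = {d,e} ∪ {a}
  {a,d,f}  = {a,f} ∪ {d}
  {a,e,f}  = {a,f} ∪ {e,f}
  {b,c,d}  = {c} ∪ {b,d}
  {b,c,e}  = {b} ∪ {c,e}
  {b,c,f}  = {b} ∪ {c,f}
  {b,d,f}  = {b,d} ∪ {f}
  {c,d,e}  = {d,e} ∪ {c,e}
  {c,d,f}  = {a,b,e}ᶜ
  {a,b,d,f}  = {c,e}ᶜ
  {a,c,d,e}  = {d,e} ∪ {a,c}
  {a,c,d,f}  = {b,e}ᶜ
  {a,d,e,f}  = {b,c}ᶜ
  {b,c,d,f}  = {c,f} ∪ {b,d}
  [64 total]
Round 5 adds nothing — fixpoint reached.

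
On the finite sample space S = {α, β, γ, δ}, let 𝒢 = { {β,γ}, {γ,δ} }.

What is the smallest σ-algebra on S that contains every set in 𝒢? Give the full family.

σ(𝒢) (16 sets): { ∅, {α}, {β}, {γ}, {δ}, {α,β}, {α,γ}, {α,δ}, {β,γ}, {β,δ}, {γ,δ}, {α,β,γ}, {α,β,δ}, {α,γ,δ}, {β,γ,δ}, S }

Derivation:
Seed the family with 𝒢 together with ∅ and S: { ∅, {β,γ}, {γ,δ}, S }.
Step 1: +3 →
  {α,β}  = S∖{γ,δ}
  {α,δ}  = S∖{β,γ}
  {β,γ,δ}  = {γ,δ} ∪ {β,γ}
  — 7 sets.
Step 2: 4 new —
  {α}  = S∖{β,γ,δ}
  {α,β,γ}  = {β,γ} ∪ {α,β}
  {α,β,δ}  = {α,δ} ∪ {α,β}
  {α,γ,δ}  = {γ,δ} ∪ {α,δ}
  — 11 sets.
Step 3 (3 new):
  {β}  = S∖{α,γ,δ}
  {γ}  = S∖{α,β,δ}
  {δ}  = S∖{α,β,γ}
  — 14 sets.
Step 4: +2 →
  {α,γ}  = {γ} ∪ {α}
  {β,δ}  = {δ} ∪ {β}
  — 16 sets.
Step 5: already closed under ᶜ and ∪.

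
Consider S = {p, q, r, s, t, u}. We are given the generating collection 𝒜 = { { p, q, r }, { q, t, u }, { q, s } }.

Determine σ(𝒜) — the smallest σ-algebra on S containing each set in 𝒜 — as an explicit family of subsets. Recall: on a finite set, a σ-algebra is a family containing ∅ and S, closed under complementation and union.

|σ(𝒜)| = 16.  σ(𝒜) = { {}, { q }, { s }, { p, r }, { q, s }, { t, u }, { p, q, r }, { p, r, s }, { q, t, u }, { s, t, u }, { p, q, r, s }, { p, r, t, u }, { q, s, t, u }, { p, q, r, t, u }, { p, r, s, t, u }, S }

Working:
Begin from { {}, { q, s }, { p, q, r }, { q, t, u }, S } (that is, 𝒜 plus ∅ and S).
Iteration 1: 6 new —
  { p, r, s }  = complement { q, t, u }
  { s, t, u }  = complement { p, q, r }
  { p, q, r, s }  = { p, q, r } ∪ { q, s }
  { p, r, t, u }  = complement { q, s }
  { q, s, t, u }  = { q, t, u } ∪ { q, s }
  { p, q, r, t, u }  = { p, q, r } ∪ { q, t, u }
  [11 total]
Iteration 2: 4 new —
  { s }  = complement { p, q, r, t, u }
  { p, r }  = complement { q, s, t, u }
  { t, u }  = complement { p, q, r, s }
  { p, r, s, t, u }  = { p, r, t, u } ∪ { p, r, s }
  [15 total]
Iteration 3 (1 new):
  { q }  = complement { p, r, s, t, u }
  [16 total]
After Iteration 4 the family is unchanged; done.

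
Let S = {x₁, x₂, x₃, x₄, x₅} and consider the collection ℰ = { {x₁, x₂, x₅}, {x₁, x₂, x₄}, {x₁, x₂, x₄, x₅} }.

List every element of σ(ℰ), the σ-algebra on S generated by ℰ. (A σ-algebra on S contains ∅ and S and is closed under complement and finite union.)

Take S₀ = ℰ ∪ {∅, S} = { {}, {x₁, x₂, x₄}, {x₁, x₂, x₅}, {x₁, x₂, x₄, x₅}, S }.
Round 1: +3 →
  {x₃}  = {x₁, x₂, x₄, x₅}ᶜ
  {x₃, x₄}  = {x₁, x₂, x₅}ᶜ
  {x₃, x₅}  = {x₁, x₂, x₄}ᶜ
  [8 total]
Round 2 (3 new):
  {x₃, x₄, x₅}  = {x₃, x₅} ∪ {x₃, x₄}
  {x₁, x₂, x₃, x₄}  = {x₃} ∪ {x₁, x₂, x₄}
  {x₁, x₂, x₃, x₅}  = {x₃} ∪ {x₁, x₂, x₅}
  [11 total]
Round 3: +3 →
  {x₄}  = {x₁, x₂, x₃, x₅}ᶜ
  {x₅}  = {x₁, x₂, x₃, x₄}ᶜ
  {x₁, x₂}  = {x₃, x₄, x₅}ᶜ
  [14 total]
Round 4 (2 new):
  {x₄, x₅}  = {x₄} ∪ {x₅}
  {x₁, x₂, x₃}  = {x₃} ∪ {x₁, x₂}
  [16 total]
Round 5: stable.

σ(ℰ) = { {}, {x₃}, {x₄}, {x₅}, {x₁, x₂}, {x₃, x₄}, {x₃, x₅}, {x₄, x₅}, {x₁, x₂, x₃}, {x₁, x₂, x₄}, {x₁, x₂, x₅}, {x₃, x₄, x₅}, {x₁, x₂, x₃, x₄}, {x₁, x₂, x₃, x₅}, {x₁, x₂, x₄, x₅}, S }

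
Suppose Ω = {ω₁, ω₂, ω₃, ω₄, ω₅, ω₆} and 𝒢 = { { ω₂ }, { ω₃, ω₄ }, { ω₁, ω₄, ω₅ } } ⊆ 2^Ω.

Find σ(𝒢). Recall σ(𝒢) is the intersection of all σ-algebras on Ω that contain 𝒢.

Answer: σ(𝒢) = { {}, { ω₂ }, { ω₃ }, { ω₄ }, { ω₆ }, { ω₁, ω₅ }, { ω₂, ω₃ }, { ω₂, ω₄ }, { ω₂, ω₆ }, { ω₃, ω₄ }, { ω₃, ω₆ }, { ω₄, ω₆ }, { ω₁, ω₂, ω₅ }, { ω₁, ω₃, ω₅ }, { ω₁, ω₄, ω₅ }, { ω₁, ω₅, ω₆ }, { ω₂, ω₃, ω₄ }, { ω₂, ω₃, ω₆ }, { ω₂, ω₄, ω₆ }, { ω₃, ω₄, ω₆ }, { ω₁, ω₂, ω₃, ω₅ }, { ω₁, ω₂, ω₄, ω₅ }, { ω₁, ω₂, ω₅, ω₆ }, { ω₁, ω₃, ω₄, ω₅ }, { ω₁, ω₃, ω₅, ω₆ }, { ω₁, ω₄, ω₅, ω₆ }, { ω₂, ω₃, ω₄, ω₆ }, { ω₁, ω₂, ω₃, ω₄, ω₅ }, { ω₁, ω₂, ω₃, ω₅, ω₆ }, { ω₁, ω₂, ω₄, ω₅, ω₆ }, { ω₁, ω₃, ω₄, ω₅, ω₆ }, Ω }

Derivation:
Take S₀ = 𝒢 ∪ {∅, Ω} = { {}, { ω₂ }, { ω₃, ω₄ }, { ω₁, ω₄, ω₅ }, Ω }.
Iteration 1: +6 →
  { ω₂, ω₃, ω₄ }  = { ω₃, ω₄ } ∪ { ω₂ }
  { ω₂, ω₃, ω₆ }  = { ω₁, ω₄, ω₅ }ᶜ
  { ω₁, ω₂, ω₄, ω₅ }  = { ω₁, ω₄, ω₅ } ∪ { ω₂ }
  { ω₁, ω₂, ω₅, ω₆ }  = { ω₃, ω₄ }ᶜ
  { ω₁, ω₃, ω₄, ω₅ }  = { ω₁, ω₄, ω₅ } ∪ { ω₃, ω₄ }
  { ω₁, ω₃, ω₄, ω₅, ω₆ }  = { ω₂ }ᶜ
  [11 total]
Iteration 2 adds 7:
  { ω₂, ω₆ }  = { ω₁, ω₃, ω₄, ω₅ }ᶜ
  { ω₃, ω₆ }  = { ω₁, ω₂, ω₄, ω₅ }ᶜ
  { ω₁, ω₅, ω₆ }  = { ω₂, ω₃, ω₄ }ᶜ
  { ω₂, ω₃, ω₄, ω₆ }  = { ω₃, ω₄ } ∪ { ω₂, ω₃, ω₆ }
  { ω₁, ω₂, ω₃, ω₄, ω₅ }  = { ω₁, ω₄, ω₅ } ∪ { ω₂, ω₃, ω₄ }
  { ω₁, ω₂, ω₃, ω₅, ω₆ }  = { ω₂, ω₃, ω₆ } ∪ { ω₁, ω₂, ω₅, ω₆ }
  { ω₁, ω₂, ω₄, ω₅, ω₆ }  = { ω₁, ω₄, ω₅ } ∪ { ω₁, ω₂, ω₅, ω₆ }
  [18 total]
Iteration 3: +7 →
  { ω₃ }  = { ω₁, ω₂, ω₄, ω₅, ω₆ }ᶜ
  { ω₄ }  = { ω₁, ω₂, ω₃, ω₅, ω₆ }ᶜ
  { ω₆ }  = { ω₁, ω₂, ω₃, ω₄, ω₅ }ᶜ
  { ω₁, ω₅ }  = { ω₂, ω₃, ω₄, ω₆ }ᶜ
  { ω₃, ω₄, ω₆ }  = { ω₃, ω₄ } ∪ { ω₃, ω₆ }
  { ω₁, ω₃, ω₅, ω₆ }  = { ω₁, ω₅, ω₆ } ∪ { ω₃, ω₆ }
  { ω₁, ω₄, ω₅, ω₆ }  = { ω₁, ω₄, ω₅ } ∪ { ω₁, ω₅, ω₆ }
  [25 total]
Iteration 4. New:
  { ω₂, ω₃ }  = { ω₁, ω₄, ω₅, ω₆ }ᶜ
  { ω₂, ω₄ }  = { ω₁, ω₃, ω₅, ω₆ }ᶜ
  { ω₄, ω₆ }  = { ω₆ } ∪ { ω₄ }
  { ω₁, ω₂, ω₅ }  = { ω₃, ω₄, ω₆ }ᶜ
  { ω₁, ω₃, ω₅ }  = { ω₃ } ∪ { ω₁, ω₅ }
  { ω₂, ω₄, ω₆ }  = { ω₂, ω₆ } ∪ { ω₄ }
  [31 total]
Iteration 5 (1 new):
  { ω₁, ω₂, ω₃, ω₅ }  = { ω₄, ω₆ }ᶜ
  [32 total]
Iteration 6: stable.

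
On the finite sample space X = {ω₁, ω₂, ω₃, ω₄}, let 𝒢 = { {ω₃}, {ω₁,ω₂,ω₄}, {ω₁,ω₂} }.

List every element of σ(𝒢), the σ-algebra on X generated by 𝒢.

Initial family (5 sets): { {}, {ω₃}, {ω₁,ω₂}, {ω₁,ω₂,ω₄}, X }.
Iteration 1. New:
  {ω₃,ω₄}  = X∖{ω₁,ω₂}
  {ω₁,ω₂,ω₃}  = {ω₃} ∪ {ω₁,ω₂}
  |family| = 7
Iteration 2 adds 1:
  {ω₄}  = X∖{ω₁,ω₂,ω₃}
  |family| = 8
After Iteration 3 the family is unchanged; done.

σ(𝒢) = { {}, {ω₃}, {ω₄}, {ω₁,ω₂}, {ω₃,ω₄}, {ω₁,ω₂,ω₃}, {ω₁,ω₂,ω₄}, X }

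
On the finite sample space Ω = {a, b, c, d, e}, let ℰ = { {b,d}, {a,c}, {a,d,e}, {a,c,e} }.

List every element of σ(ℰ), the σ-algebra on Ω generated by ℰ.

σ(ℰ) = { ∅, {a}, {b}, {c}, {d}, {e}, {a,b}, {a,c}, {a,d}, {a,e}, {b,c}, {b,d}, {b,e}, {c,d}, {c,e}, {d,e}, {a,b,c}, {a,b,d}, {a,b,e}, {a,c,d}, {a,c,e}, {a,d,e}, {b,c,d}, {b,c,e}, {b,d,e}, {c,d,e}, {a,b,c,d}, {a,b,c,e}, {a,b,d,e}, {a,c,d,e}, {b,c,d,e}, Ω }

Working:
Initial family (6 sets): { ∅, {a,c}, {b,d}, {a,c,e}, {a,d,e}, Ω }.
Step 1 adds 5:
  {b,c}  = Ω∖{a,d,e}
  {b,d,e}  = Ω∖{a,c}
  {a,b,c,d}  = {a,c} ∪ {b,d}
  {a,b,d,e}  = {a,d,e} ∪ {b,d}
  {a,c,d,e}  = {a,d,e} ∪ {a,c}
  [11 total]
Step 2: +7 →
  {b}  = Ω∖{a,c,d,e}
  {c}  = Ω∖{a,b,d,e}
  {e}  = Ω∖{a,b,c,d}
  {a,b,c}  = {b,c} ∪ {a,c}
  {b,c,d}  = {b,c} ∪ {b,d}
  {a,b,c,e}  = {a,c,e} ∪ {b,c}
  {b,c,d,e}  = {b,c} ∪ {b,d,e}
  [18 total]
Step 3: +7 →
  {a}  = Ω∖{b,c,d,e}
  {d}  = Ω∖{a,b,c,e}
  {a,e}  = Ω∖{b,c,d}
  {b,e}  = {b} ∪ {e}
  {c,e}  = {c} ∪ {e}
  {d,e}  = Ω∖{a,b,c}
  {b,c,e}  = {b,c} ∪ {e}
  [25 total]
Step 4. New:
  {a,b}  = {b} ∪ {a}
  {a,d}  = Ω∖{b,c,e}
  {c,d}  = {c} ∪ {d}
  {a,b,d}  = Ω∖{c,e}
  {a,b,e}  = {b,e} ∪ {a,e}
  {a,c,d}  = Ω∖{b,e}
  {c,d,e}  = {d,e} ∪ {c}
  [32 total]
After Step 5 the family is unchanged; done.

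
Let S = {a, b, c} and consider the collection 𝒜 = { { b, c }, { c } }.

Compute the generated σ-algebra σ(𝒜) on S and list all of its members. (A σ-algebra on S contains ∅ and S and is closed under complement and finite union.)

σ(𝒜) (8 sets): { {  }, { a }, { b }, { c }, { a, b }, { a, c }, { b, c }, S }

Trace:
Initial family (4 sets): { {  }, { c }, { b, c }, S }.
Step 1. New:
  { a }  = S∖{ b, c }
  { a, b }  = S∖{ c }
  [6 total]
Step 2: +1 →
  { a, c }  = { c } ∪ { a }
  [7 total]
Step 3: 1 new —
  { b }  = S∖{ a, c }
  [8 total]
Step 4: stable.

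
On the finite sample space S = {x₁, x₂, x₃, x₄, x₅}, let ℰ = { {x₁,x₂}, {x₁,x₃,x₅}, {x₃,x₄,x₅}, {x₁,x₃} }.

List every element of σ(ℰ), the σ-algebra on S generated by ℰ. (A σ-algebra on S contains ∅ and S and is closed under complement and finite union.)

Answer: σ(ℰ) = { {}, {x₁}, {x₂}, {x₃}, {x₄}, {x₅}, {x₁,x₂}, {x₁,x₃}, {x₁,x₄}, {x₁,x₅}, {x₂,x₃}, {x₂,x₄}, {x₂,x₅}, {x₃,x₄}, {x₃,x₅}, {x₄,x₅}, {x₁,x₂,x₃}, {x₁,x₂,x₄}, {x₁,x₂,x₅}, {x₁,x₃,x₄}, {x₁,x₃,x₅}, {x₁,x₄,x₅}, {x₂,x₃,x₄}, {x₂,x₃,x₅}, {x₂,x₄,x₅}, {x₃,x₄,x₅}, {x₁,x₂,x₃,x₄}, {x₁,x₂,x₃,x₅}, {x₁,x₂,x₄,x₅}, {x₁,x₃,x₄,x₅}, {x₂,x₃,x₄,x₅}, S }

Trace:
Seed the family with ℰ together with ∅ and S: { {}, {x₁,x₂}, {x₁,x₃}, {x₁,x₃,x₅}, {x₃,x₄,x₅}, S }.
Step 1: 5 new —
  {x₂,x₄}  = complement {x₁,x₃,x₅}
  {x₁,x₂,x₃}  = {x₁,x₂} ∪ {x₁,x₃}
  {x₂,x₄,x₅}  = complement {x₁,x₃}
  {x₁,x₂,x₃,x₅}  = {x₁,x₂} ∪ {x₁,x₃,x₅}
  {x₁,x₃,x₄,x₅}  = {x₃,x₄,x₅} ∪ {x₁,x₃}
Step 2: 7 new —
  {x₂}  = complement {x₁,x₃,x₄,x₅}
  {x₄}  = complement {x₁,x₂,x₃,x₅}
  {x₄,x₅}  = complement {x₁,x₂,x₃}
  {x₁,x₂,x₄}  = {x₁,x₂} ∪ {x₂,x₄}
  {x₁,x₂,x₃,x₄}  = {x₁,x₂,x₃} ∪ {x₂,x₄}
  {x₁,x₂,x₄,x₅}  = {x₁,x₂} ∪ {x₂,x₄,x₅}
  {x₂,x₃,x₄,x₅}  = {x₃,x₄,x₅} ∪ {x₂,x₄}
Step 3: +5 →
  {x₁}  = complement {x₂,x₃,x₄,x₅}
  {x₃}  = complement {x₁,x₂,x₄,x₅}
  {x₅}  = complement {x₁,x₂,x₃,x₄}
  {x₃,x₅}  = complement {x₁,x₂,x₄}
  {x₁,x₃,x₄}  = {x₁,x₃} ∪ {x₄}
Step 4: +9 →
  {x₁,x₄}  = {x₄} ∪ {x₁}
  {x₁,x₅}  = {x₅} ∪ {x₁}
  {x₂,x₃}  = {x₂} ∪ {x₃}
  {x₂,x₅}  = complement {x₁,x₃,x₄}
  {x₃,x₄}  = {x₃} ∪ {x₄}
  {x₁,x₂,x₅}  = {x₁,x₂} ∪ {x₅}
  {x₁,x₄,x₅}  = {x₄,x₅} ∪ {x₁}
  {x₂,x₃,x₄}  = {x₃} ∪ {x₂,x₄}
  {x₂,x₃,x₅}  = {x₂} ∪ {x₃,x₅}
Step 5: stable.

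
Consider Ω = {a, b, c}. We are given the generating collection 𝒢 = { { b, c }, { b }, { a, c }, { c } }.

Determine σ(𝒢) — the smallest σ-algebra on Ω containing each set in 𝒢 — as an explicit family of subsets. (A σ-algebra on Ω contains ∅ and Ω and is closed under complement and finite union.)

σ(𝒢) = { {}, { a }, { b }, { c }, { a, b }, { a, c }, { b, c }, Ω }

Derivation:
Start: 𝒢 ∪ {∅, Ω} = { {}, { b }, { c }, { a, c }, { b, c }, Ω }.
Round 1 adds 2:
  { a }  = Ω∖{ b, c }
  { a, b }  = Ω∖{ c }
  [8 total]
Round 2 adds nothing — fixpoint reached.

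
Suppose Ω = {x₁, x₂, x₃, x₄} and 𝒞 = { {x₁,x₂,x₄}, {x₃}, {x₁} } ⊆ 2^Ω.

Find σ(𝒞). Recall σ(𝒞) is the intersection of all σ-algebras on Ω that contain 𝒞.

Initial family (5 sets): { {}, {x₁}, {x₃}, {x₁,x₂,x₄}, Ω }.
Round 1 (2 new):
  {x₁,x₃}  = {x₃} ∪ {x₁}
  {x₂,x₃,x₄}  = complement {x₁}
  — 7 sets.
Round 2 adds 1:
  {x₂,x₄}  = complement {x₁,x₃}
  — 8 sets.
After Round 3 the family is unchanged; done.

Hence σ(𝒞) has 8 members: { {}, {x₁}, {x₃}, {x₁,x₃}, {x₂,x₄}, {x₁,x₂,x₄}, {x₂,x₃,x₄}, Ω }.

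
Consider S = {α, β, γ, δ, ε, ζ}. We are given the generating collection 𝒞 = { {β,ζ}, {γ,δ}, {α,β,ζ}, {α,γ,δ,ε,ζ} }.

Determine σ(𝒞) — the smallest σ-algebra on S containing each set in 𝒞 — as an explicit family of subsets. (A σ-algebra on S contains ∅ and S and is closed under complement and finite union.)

σ(𝒞) = { {}, {α}, {β}, {ε}, {ζ}, {α,β}, {α,ε}, {α,ζ}, {β,ε}, {β,ζ}, {γ,δ}, {ε,ζ}, {α,β,ε}, {α,β,ζ}, {α,γ,δ}, {α,ε,ζ}, {β,γ,δ}, {β,ε,ζ}, {γ,δ,ε}, {γ,δ,ζ}, {α,β,γ,δ}, {α,β,ε,ζ}, {α,γ,δ,ε}, {α,γ,δ,ζ}, {β,γ,δ,ε}, {β,γ,δ,ζ}, {γ,δ,ε,ζ}, {α,β,γ,δ,ε}, {α,β,γ,δ,ζ}, {α,γ,δ,ε,ζ}, {β,γ,δ,ε,ζ}, S }

Trace:
Initial family (6 sets): { {}, {β,ζ}, {γ,δ}, {α,β,ζ}, {α,γ,δ,ε,ζ}, S }.
Round 1 (6 new):
  {β}  = {α,γ,δ,ε,ζ}ᶜ
  {γ,δ,ε}  = {α,β,ζ}ᶜ
  {α,β,ε,ζ}  = {γ,δ}ᶜ
  {α,γ,δ,ε}  = {β,ζ}ᶜ
  {β,γ,δ,ζ}  = {γ,δ} ∪ {β,ζ}
  {α,β,γ,δ,ζ}  = {γ,δ} ∪ {α,β,ζ}
  |family| = 12
Round 2: 6 new —
  {ε}  = {α,β,γ,δ,ζ}ᶜ
  {α,ε}  = {β,γ,δ,ζ}ᶜ
  {β,γ,δ}  = {γ,δ} ∪ {β}
  {β,γ,δ,ε}  = {γ,δ,ε} ∪ {β}
  {α,β,γ,δ,ε}  = {β} ∪ {α,γ,δ,ε}
  {β,γ,δ,ε,ζ}  = {γ,δ,ε} ∪ {β,ζ}
  |family| = 18
Round 3. New:
  {α}  = {β,γ,δ,ε,ζ}ᶜ
  {ζ}  = {α,β,γ,δ,ε}ᶜ
  {α,ζ}  = {β,γ,δ,ε}ᶜ
  {β,ε}  = {β} ∪ {ε}
  {α,β,ε}  = {α,ε} ∪ {β}
  {α,ε,ζ}  = {β,γ,δ}ᶜ
  {β,ε,ζ}  = {β,ζ} ∪ {ε}
  |family| = 25
Round 4: +7 →
  {α,β}  = {β} ∪ {α}
  {ε,ζ}  = {ζ} ∪ {ε}
  {α,γ,δ}  = {β,ε,ζ}ᶜ
  {γ,δ,ζ}  = {α,β,ε}ᶜ
  {α,β,γ,δ}  = {β,γ,δ} ∪ {α}
  {α,γ,δ,ζ}  = {β,ε}ᶜ
  {γ,δ,ε,ζ}  = {γ,δ,ε} ∪ {ζ}
  |family| = 32
Round 5: stable.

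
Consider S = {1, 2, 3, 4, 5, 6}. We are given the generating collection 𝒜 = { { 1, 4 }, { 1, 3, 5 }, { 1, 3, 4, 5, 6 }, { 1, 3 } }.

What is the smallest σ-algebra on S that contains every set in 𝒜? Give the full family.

σ(𝒜) = { ∅, { 1 }, { 2 }, { 3 }, { 4 }, { 5 }, { 6 }, { 1, 2 }, { 1, 3 }, { 1, 4 }, { 1, 5 }, { 1, 6 }, { 2, 3 }, { 2, 4 }, { 2, 5 }, { 2, 6 }, { 3, 4 }, { 3, 5 }, { 3, 6 }, { 4, 5 }, { 4, 6 }, { 5, 6 }, { 1, 2, 3 }, { 1, 2, 4 }, { 1, 2, 5 }, { 1, 2, 6 }, { 1, 3, 4 }, { 1, 3, 5 }, { 1, 3, 6 }, { 1, 4, 5 }, { 1, 4, 6 }, { 1, 5, 6 }, { 2, 3, 4 }, { 2, 3, 5 }, { 2, 3, 6 }, { 2, 4, 5 }, { 2, 4, 6 }, { 2, 5, 6 }, { 3, 4, 5 }, { 3, 4, 6 }, { 3, 5, 6 }, { 4, 5, 6 }, { 1, 2, 3, 4 }, { 1, 2, 3, 5 }, { 1, 2, 3, 6 }, { 1, 2, 4, 5 }, { 1, 2, 4, 6 }, { 1, 2, 5, 6 }, { 1, 3, 4, 5 }, { 1, 3, 4, 6 }, { 1, 3, 5, 6 }, { 1, 4, 5, 6 }, { 2, 3, 4, 5 }, { 2, 3, 4, 6 }, { 2, 3, 5, 6 }, { 2, 4, 5, 6 }, { 3, 4, 5, 6 }, { 1, 2, 3, 4, 5 }, { 1, 2, 3, 4, 6 }, { 1, 2, 3, 5, 6 }, { 1, 2, 4, 5, 6 }, { 1, 3, 4, 5, 6 }, { 2, 3, 4, 5, 6 }, S }

Derivation:
Start: 𝒜 ∪ {∅, S} = { ∅, { 1, 3 }, { 1, 4 }, { 1, 3, 5 }, { 1, 3, 4, 5, 6 }, S }.
Iteration 1. New:
  { 2 }  = ᶜ of { 1, 3, 4, 5, 6 }
  { 1, 3, 4 }  = { 1, 4 } ∪ { 1, 3 }
  { 2, 4, 6 }  = ᶜ of { 1, 3, 5 }
  { 1, 3, 4, 5 }  = { 1, 4 } ∪ { 1, 3, 5 }
  { 2, 3, 5, 6 }  = ᶜ of { 1, 4 }
  { 2, 4, 5, 6 }  = ᶜ of { 1, 3 }
  |family| = 12
Iteration 2. New:
  { 2, 6 }  = ᶜ of { 1, 3, 4, 5 }
  { 1, 2, 3 }  = { 2 } ∪ { 1, 3 }
  { 1, 2, 4 }  = { 2 } ∪ { 1, 4 }
  { 2, 5, 6 }  = ᶜ of { 1, 3, 4 }
  { 1, 2, 3, 4 }  = { 2 } ∪ { 1, 3, 4 }
  { 1, 2, 3, 5 }  = { 1, 3, 5 } ∪ { 2 }
  { 1, 2, 4, 6 }  = { 2, 4, 6 } ∪ { 1, 4 }
  { 1, 2, 3, 4, 5 }  = { 2 } ∪ { 1, 3, 4, 5 }
  { 1, 2, 3, 4, 6 }  = { 2, 4, 6 } ∪ { 1, 3, 4 }
  { 1, 2, 3, 5, 6 }  = { 1, 3, 5 } ∪ { 2, 3, 5, 6 }
  { 1, 2, 4, 5, 6 }  = { 2, 4, 5, 6 } ∪ { 1, 4 }
  { 2, 3, 4, 5, 6 }  = { 2, 4, 6 } ∪ { 2, 3, 5, 6 }
  |family| = 24
Iteration 3 adds 11:
  { 1 }  = ᶜ of { 2, 3, 4, 5, 6 }
  { 3 }  = ᶜ of { 1, 2, 4, 5, 6 }
  { 4 }  = ᶜ of { 1, 2, 3, 5, 6 }
  { 5 }  = ᶜ of { 1, 2, 3, 4, 6 }
  { 6 }  = ᶜ of { 1, 2, 3, 4, 5 }
  { 3, 5 }  = ᶜ of { 1, 2, 4, 6 }
  { 4, 6 }  = ᶜ of { 1, 2, 3, 5 }
  { 5, 6 }  = ᶜ of { 1, 2, 3, 4 }
  { 3, 5, 6 }  = ᶜ of { 1, 2, 4 }
  { 4, 5, 6 }  = ᶜ of { 1, 2, 3 }
  { 1, 2, 3, 6 }  = { 1, 3 } ∪ { 2, 6 }
  |family| = 35
Iteration 4. New:
  { 1, 2 }  = { 1 } ∪ { 2 }
  { 1, 5 }  = { 1 } ∪ { 5 }
  { 1, 6 }  = { 1 } ∪ { 6 }
  { 2, 3 }  = { 2 } ∪ { 3 }
  { 2, 4 }  = { 2 } ∪ { 4 }
  { 2, 5 }  = { 2 } ∪ { 5 }
  { 3, 4 }  = { 3 } ∪ { 4 }
  { 3, 6 }  = { 6 } ∪ { 3 }
  { 4, 5 }  = ᶜ of { 1, 2, 3, 6 }
  { 1, 2, 6 }  = { 1 } ∪ { 2, 6 }
  { 1, 3, 6 }  = { 6 } ∪ { 1, 3 }
  { 1, 4, 5 }  = { 5 } ∪ { 1, 4 }
  { 1, 4, 6 }  = { 1 } ∪ { 4, 6 }
  { 1, 5, 6 }  = { 5, 6 } ∪ { 1 }
  { 2, 3, 5 }  = { 2 } ∪ { 3, 5 }
  { 2, 3, 6 }  = { 2, 6 } ∪ { 3 }
  { 3, 4, 5 }  = { 4 } ∪ { 3, 5 }
  { 3, 4, 6 }  = { 3 } ∪ { 4, 6 }
  { 1, 2, 4, 5 }  = { 1, 2, 4 } ∪ { 5 }
  { 1, 2, 5, 6 }  = { 1 } ∪ { 2, 5, 6 }
  { 1, 3, 4, 6 }  = { 6 } ∪ { 1, 3, 4 }
  { 1, 3, 5, 6 }  = { 5, 6 } ∪ { 1, 3, 5 }
  { 1, 4, 5, 6 }  = { 5, 6 } ∪ { 1, 4 }
  { 2, 3, 4, 6 }  = { 2, 4, 6 } ∪ { 3 }
  { 3, 4, 5, 6 }  = { 3 } ∪ { 4, 5, 6 }
  |family| = 60
Iteration 5: +4 →
  { 1, 2, 5 }  = ᶜ of { 3, 4, 6 }
  { 2, 3, 4 }  = ᶜ of { 1, 5, 6 }
  { 2, 4, 5 }  = ᶜ of { 1, 3, 6 }
  { 2, 3, 4, 5 }  = ᶜ of { 1, 6 }
  |family| = 64
Iteration 6: already closed under ᶜ and ∪.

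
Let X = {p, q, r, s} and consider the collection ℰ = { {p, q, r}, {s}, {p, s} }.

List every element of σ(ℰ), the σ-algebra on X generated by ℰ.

Initial family (5 sets): { ∅, {s}, {p, s}, {p, q, r}, X }.
Step 1: +1 →
  {q, r}  = X∖{p, s}
  [6 total]
Step 2 (1 new):
  {q, r, s}  = {s} ∪ {q, r}
  [7 total]
Step 3 adds 1:
  {p}  = X∖{q, r, s}
  [8 total]
After Step 4 the family is unchanged; done.

Therefore σ(ℰ) = { ∅, {p}, {s}, {p, s}, {q, r}, {p, q, r}, {q, r, s}, X } (|σ(ℰ)| = 8).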